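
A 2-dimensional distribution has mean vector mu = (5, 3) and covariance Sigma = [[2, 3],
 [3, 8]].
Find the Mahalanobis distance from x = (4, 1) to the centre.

Step 1 — centre the observation: (x - mu) = (-1, -2).

Step 2 — invert Sigma. det(Sigma) = 2·8 - (3)² = 7.
  Sigma^{-1} = (1/det) · [[d, -b], [-b, a]] = [[1.1429, -0.4286],
 [-0.4286, 0.2857]].

Step 3 — form the quadratic (x - mu)^T · Sigma^{-1} · (x - mu):
  Sigma^{-1} · (x - mu) = (-0.2857, -0.1429).
  (x - mu)^T · [Sigma^{-1} · (x - mu)] = (-1)·(-0.2857) + (-2)·(-0.1429) = 0.5714.

Step 4 — take square root: d = √(0.5714) ≈ 0.7559.

d(x, mu) = √(0.5714) ≈ 0.7559


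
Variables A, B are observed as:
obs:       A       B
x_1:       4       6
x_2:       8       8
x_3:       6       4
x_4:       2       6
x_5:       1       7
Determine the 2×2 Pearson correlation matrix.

Step 1 — column means:
  mean(A) = (4 + 8 + 6 + 2 + 1) / 5 = 21/5 = 4.2
  mean(B) = (6 + 8 + 4 + 6 + 7) / 5 = 31/5 = 6.2

Step 2 — sample variances and covariances s[i,j] = (1/(n-1)) · Σ_k (x_{k,i} - mean_i) · (x_{k,j} - mean_j), with n-1 = 4:
  s[A,A] = ((-0.2)·(-0.2) + (3.8)·(3.8) + (1.8)·(1.8) + (-2.2)·(-2.2) + (-3.2)·(-3.2)) / 4 = 32.8/4 = 8.2
  s[A,B] = ((-0.2)·(-0.2) + (3.8)·(1.8) + (1.8)·(-2.2) + (-2.2)·(-0.2) + (-3.2)·(0.8)) / 4 = 0.8/4 = 0.2
  s[B,B] = ((-0.2)·(-0.2) + (1.8)·(1.8) + (-2.2)·(-2.2) + (-0.2)·(-0.2) + (0.8)·(0.8)) / 4 = 8.8/4 = 2.2
  Sample standard deviations s_i = √(s[i,i]):
  s(A) = √(8.2) = 2.8636
  s(B) = √(2.2) = 1.4832

Step 3 — r_{ij} = s_{ij} / (s_i · s_j):
  r[A,A] = 1 (diagonal).
  r[A,B] = 0.2 / (2.8636 · 1.4832) = 0.2 / 4.2474 = 0.0471
  r[B,B] = 1 (diagonal).

R is symmetric with unit diagonal. Assembling:

R = [[1, 0.0471],
 [0.0471, 1]]


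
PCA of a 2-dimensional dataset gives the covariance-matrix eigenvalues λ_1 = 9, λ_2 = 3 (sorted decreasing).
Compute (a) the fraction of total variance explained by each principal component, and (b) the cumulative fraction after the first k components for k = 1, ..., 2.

Step 1 — total variance = trace(Sigma) = Σ λ_i = 9 + 3 = 12.

Step 2 — fraction explained by component i = λ_i / Σ λ:
  PC1: 9/12 = 0.75
  PC2: 3/12 = 0.25

Step 3 — cumulative fraction after k components = (λ_1 + ... + λ_k) / Σ λ:
  k = 1: 9/12 = 0.75
  k = 2: (9 + 3)/12 = 12/12 = 1

Summary (fraction, with percent):

explained: PC1 0.75 (75%), PC2 0.25 (25%);  cumulative: 0.75, 1


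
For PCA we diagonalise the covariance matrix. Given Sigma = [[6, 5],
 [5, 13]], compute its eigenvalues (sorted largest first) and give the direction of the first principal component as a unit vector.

Step 1 — characteristic polynomial of 2×2 Sigma:
  det(Sigma - λI) = λ² - trace · λ + det = 0.
  trace = 6 + 13 = 19, det = 6·13 - (5)² = 53.
Step 2 — discriminant:
  Δ = trace² - 4·det = 361 - 212 = 149.
Step 3 — eigenvalues:
  λ = (trace ± √Δ)/2 = (19 ± 12.2066)/2,
  λ_1 = 15.6033,  λ_2 = 3.3967.

Step 4 — unit eigenvector for λ_1: solve (Sigma - λ_1 I)v = 0. First row:
  (6 - 15.6033)·v_x + (5)·v_y = 0, i.e. (-9.6033)·v_x + (5)·v_y = 0,
  so v ∝ (b, λ_1 - a) = (5, 9.6033) = u.
  ||u|| = √((5)² + (9.6033)²) = √(117.2229) ≈ 10.827,
  v_1 = u/||u|| ≈ (0.4618, 0.887) (||v_1|| = 1).

λ_1 = 15.6033,  λ_2 = 3.3967;  v_1 ≈ (0.4618, 0.887)


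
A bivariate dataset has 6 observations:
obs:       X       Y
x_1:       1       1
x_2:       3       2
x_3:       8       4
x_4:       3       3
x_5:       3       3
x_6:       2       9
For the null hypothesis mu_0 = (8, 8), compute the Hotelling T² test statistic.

Step 1 — sample mean vector:
  mean(X) = (1 + 3 + 8 + 3 + 3 + 2) / 6 = 20/6 = 3.3333
  mean(Y) = (1 + 2 + 4 + 3 + 3 + 9) / 6 = 22/6 = 3.6667
  x̄ = (3.3333, 3.6667),  deviation x̄ - mu_0 = (3.3333, 3.6667) - (8, 8) = (-4.6667, -4.3333).

Step 2 — sample covariance matrix, S[i,j] = (1/(n-1)) · Σ_k (x_{k,i} - mean_i) · (x_{k,j} - mean_j), divisor n-1 = 5:
  S[X,X] = ((-2.3333)·(-2.3333) + (-0.3333)·(-0.3333) + (4.6667)·(4.6667) + (-0.3333)·(-0.3333) + (-0.3333)·(-0.3333) + (-1.3333)·(-1.3333)) / 5 = 29.3333/5 = 5.8667
  S[X,Y] = ((-2.3333)·(-2.6667) + (-0.3333)·(-1.6667) + (4.6667)·(0.3333) + (-0.3333)·(-0.6667) + (-0.3333)·(-0.6667) + (-1.3333)·(5.3333)) / 5 = 1.6667/5 = 0.3333
  S[Y,Y] = ((-2.6667)·(-2.6667) + (-1.6667)·(-1.6667) + (0.3333)·(0.3333) + (-0.6667)·(-0.6667) + (-0.6667)·(-0.6667) + (5.3333)·(5.3333)) / 5 = 39.3333/5 = 7.8667
  S = [[5.8667, 0.3333],
 [0.3333, 7.8667]].

Step 3 — invert S. det(S) = 5.8667·7.8667 - (0.3333)² = 46.04.
  S^{-1} = (1/det) · [[d, -b], [-b, a]] = [[0.1709, -0.0072],
 [-0.0072, 0.1274]].

Step 4 — quadratic form (x̄ - mu_0)^T · S^{-1} · (x̄ - mu_0):
  S^{-1} · (x̄ - mu_0) = (-0.766, -0.5184),
  (x̄ - mu_0)^T · [...] = (-4.6667)·(-0.766) + (-4.3333)·(-0.5184) = 5.821.

Step 5 — scale by n: T² = 6 · 5.821 = 34.9262.

T² ≈ 34.9262


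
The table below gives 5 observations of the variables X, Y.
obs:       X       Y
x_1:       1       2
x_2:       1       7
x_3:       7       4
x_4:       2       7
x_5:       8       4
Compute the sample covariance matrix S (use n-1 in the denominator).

Step 1 — column means:
  mean(X) = (1 + 1 + 7 + 2 + 8) / 5 = 19/5 = 3.8
  mean(Y) = (2 + 7 + 4 + 7 + 4) / 5 = 24/5 = 4.8

Step 2 — sample covariance S[i,j] = (1/(n-1)) · Σ_k (x_{k,i} - mean_i) · (x_{k,j} - mean_j), with n-1 = 4.
  S[X,X] = ((-2.8)·(-2.8) + (-2.8)·(-2.8) + (3.2)·(3.2) + (-1.8)·(-1.8) + (4.2)·(4.2)) / 4 = 46.8/4 = 11.7
  S[X,Y] = ((-2.8)·(-2.8) + (-2.8)·(2.2) + (3.2)·(-0.8) + (-1.8)·(2.2) + (4.2)·(-0.8)) / 4 = -8.2/4 = -2.05
  S[Y,Y] = ((-2.8)·(-2.8) + (2.2)·(2.2) + (-0.8)·(-0.8) + (2.2)·(2.2) + (-0.8)·(-0.8)) / 4 = 18.8/4 = 4.7

S is symmetric (S[j,i] = S[i,j]). Assembling:

S = [[11.7, -2.05],
 [-2.05, 4.7]]


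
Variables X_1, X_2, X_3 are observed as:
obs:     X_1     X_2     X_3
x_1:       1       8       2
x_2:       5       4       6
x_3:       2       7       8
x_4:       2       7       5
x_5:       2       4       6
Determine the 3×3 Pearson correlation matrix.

Step 1 — column means:
  mean(X_1) = (1 + 5 + 2 + 2 + 2) / 5 = 12/5 = 2.4
  mean(X_2) = (8 + 4 + 7 + 7 + 4) / 5 = 30/5 = 6
  mean(X_3) = (2 + 6 + 8 + 5 + 6) / 5 = 27/5 = 5.4

Step 2 — sample variances and covariances s[i,j] = (1/(n-1)) · Σ_k (x_{k,i} - mean_i) · (x_{k,j} - mean_j), with n-1 = 4:
  s[X_1,X_1] = ((-1.4)·(-1.4) + (2.6)·(2.6) + (-0.4)·(-0.4) + (-0.4)·(-0.4) + (-0.4)·(-0.4)) / 4 = 9.2/4 = 2.3
  s[X_1,X_2] = ((-1.4)·(2) + (2.6)·(-2) + (-0.4)·(1) + (-0.4)·(1) + (-0.4)·(-2)) / 4 = -8/4 = -2
  s[X_1,X_3] = ((-1.4)·(-3.4) + (2.6)·(0.6) + (-0.4)·(2.6) + (-0.4)·(-0.4) + (-0.4)·(0.6)) / 4 = 5.2/4 = 1.3
  s[X_2,X_2] = ((2)·(2) + (-2)·(-2) + (1)·(1) + (1)·(1) + (-2)·(-2)) / 4 = 14/4 = 3.5
  s[X_2,X_3] = ((2)·(-3.4) + (-2)·(0.6) + (1)·(2.6) + (1)·(-0.4) + (-2)·(0.6)) / 4 = -7/4 = -1.75
  s[X_3,X_3] = ((-3.4)·(-3.4) + (0.6)·(0.6) + (2.6)·(2.6) + (-0.4)·(-0.4) + (0.6)·(0.6)) / 4 = 19.2/4 = 4.8
  Sample standard deviations s_i = √(s[i,i]):
  s(X_1) = √(2.3) = 1.5166
  s(X_2) = √(3.5) = 1.8708
  s(X_3) = √(4.8) = 2.1909

Step 3 — r_{ij} = s_{ij} / (s_i · s_j):
  r[X_1,X_1] = 1 (diagonal).
  r[X_1,X_2] = -2 / (1.5166 · 1.8708) = -2 / 2.8373 = -0.7049
  r[X_1,X_3] = 1.3 / (1.5166 · 2.1909) = 1.3 / 3.3226 = 0.3913
  r[X_2,X_2] = 1 (diagonal).
  r[X_2,X_3] = -1.75 / (1.8708 · 2.1909) = -1.75 / 4.0988 = -0.427
  r[X_3,X_3] = 1 (diagonal).

R is symmetric with unit diagonal. Assembling:

R = [[1, -0.7049, 0.3913],
 [-0.7049, 1, -0.427],
 [0.3913, -0.427, 1]]


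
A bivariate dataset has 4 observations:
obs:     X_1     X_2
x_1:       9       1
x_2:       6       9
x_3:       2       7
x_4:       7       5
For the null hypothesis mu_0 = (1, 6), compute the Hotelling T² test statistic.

Step 1 — sample mean vector:
  mean(X_1) = (9 + 6 + 2 + 7) / 4 = 24/4 = 6
  mean(X_2) = (1 + 9 + 7 + 5) / 4 = 22/4 = 5.5
  x̄ = (6, 5.5),  deviation x̄ - mu_0 = (6, 5.5) - (1, 6) = (5, -0.5).

Step 2 — sample covariance matrix, S[i,j] = (1/(n-1)) · Σ_k (x_{k,i} - mean_i) · (x_{k,j} - mean_j), divisor n-1 = 3:
  S[X_1,X_1] = ((3)·(3) + (0)·(0) + (-4)·(-4) + (1)·(1)) / 3 = 26/3 = 8.6667
  S[X_1,X_2] = ((3)·(-4.5) + (0)·(3.5) + (-4)·(1.5) + (1)·(-0.5)) / 3 = -20/3 = -6.6667
  S[X_2,X_2] = ((-4.5)·(-4.5) + (3.5)·(3.5) + (1.5)·(1.5) + (-0.5)·(-0.5)) / 3 = 35/3 = 11.6667
  S = [[8.6667, -6.6667],
 [-6.6667, 11.6667]].

Step 3 — invert S. det(S) = 8.6667·11.6667 - (-6.6667)² = 56.6667.
  S^{-1} = (1/det) · [[d, -b], [-b, a]] = [[0.2059, 0.1176],
 [0.1176, 0.1529]].

Step 4 — quadratic form (x̄ - mu_0)^T · S^{-1} · (x̄ - mu_0):
  S^{-1} · (x̄ - mu_0) = (0.9706, 0.5118),
  (x̄ - mu_0)^T · [...] = (5)·(0.9706) + (-0.5)·(0.5118) = 4.5971.

Step 5 — scale by n: T² = 4 · 4.5971 = 18.3882.

T² ≈ 18.3882


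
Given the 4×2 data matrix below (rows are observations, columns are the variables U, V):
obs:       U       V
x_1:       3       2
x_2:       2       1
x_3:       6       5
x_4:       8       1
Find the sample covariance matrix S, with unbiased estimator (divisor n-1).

Step 1 — column means:
  mean(U) = (3 + 2 + 6 + 8) / 4 = 19/4 = 4.75
  mean(V) = (2 + 1 + 5 + 1) / 4 = 9/4 = 2.25

Step 2 — sample covariance S[i,j] = (1/(n-1)) · Σ_k (x_{k,i} - mean_i) · (x_{k,j} - mean_j), with n-1 = 3.
  S[U,U] = ((-1.75)·(-1.75) + (-2.75)·(-2.75) + (1.25)·(1.25) + (3.25)·(3.25)) / 3 = 22.75/3 = 7.5833
  S[U,V] = ((-1.75)·(-0.25) + (-2.75)·(-1.25) + (1.25)·(2.75) + (3.25)·(-1.25)) / 3 = 3.25/3 = 1.0833
  S[V,V] = ((-0.25)·(-0.25) + (-1.25)·(-1.25) + (2.75)·(2.75) + (-1.25)·(-1.25)) / 3 = 10.75/3 = 3.5833

S is symmetric (S[j,i] = S[i,j]). Assembling:

S = [[7.5833, 1.0833],
 [1.0833, 3.5833]]


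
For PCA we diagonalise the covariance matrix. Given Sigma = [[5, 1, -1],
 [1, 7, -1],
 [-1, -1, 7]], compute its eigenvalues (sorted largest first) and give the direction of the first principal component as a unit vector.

Step 1 — characteristic polynomial p(λ) = det(λI - Sigma) = λ³ - tr·λ² + c_1·λ - det, where tr = trace, c_1 = sum of the principal 2×2 minors, det = det(Sigma):
  tr = 5 + 7 + 7 = 19,
  c_1 = (5·7 - (1)²) + (5·7 - (-1)²) + (7·7 - (-1)²) = 34 + 34 + 48 = 116,
  det = 5·(7·7 - (-1)²) - (1)·((1)·7 - (-1)·(-1)) + (-1)·((1)·(-1) - 7·(-1)) = 5·(48) - (1)·(6) + (-1)·(6) = 228.
  So p(λ) = λ³ - 19λ² + 116λ - 228.
Step 2 — look for an integer root (rational root theorem: any rational root is an integer divisor of 228). Testing λ = 6:
  p(6) = 216 - 684 + 696 - 228 = 0  ✓
  Dividing out (λ - 6): p(λ) = (λ - 6)(λ² - 13λ + 38).
Step 3 — remaining eigenvalues from the quadratic λ² - 13λ + 38 = 0:
  Δ = 13² - 4·38 = 169 - 152 = 17,  λ = (13 ± √17)/2 = (13 ± 4.1231)/2 ≈ 8.5616 or 4.4384.
  Sorted: λ_1 = 8.5616,  λ_2 = 6,  λ_3 = 4.4384  (check: sum = 19 = tr ✓).

Step 4 — unit eigenvector for λ_1 ≈ 8.5616: v spans the null space of (Sigma - λ_1 I), whose rows are
  r_1 = (-3.5616, 1, -1),  r_2 = (1, -1.5616, -1),  r_3 = (-1, -1, -1.5616).
  v is orthogonal to every row, so take v ∝ r_1 × r_2 = ((1)·(-1) - (-1)·(-1.5616), (-1)·(1) - (-3.5616)·(-1), (-3.5616)·(-1.5616) - (1)·(1)) ≈ (-2.5616, -4.5616, 4.5616).
  Rescale (multiply by -1 so the first nonzero entry is positive): u = (2.5616, 4.5616, -4.5616).
  ||u|| = √((2.5616)² + (4.5616)² + (-4.5616)²) = √(48.1771) ≈ 6.941,  v_1 = u/||u|| ≈ (0.369, 0.6572, -0.6572) (||v_1|| = 1).

λ_1 = 8.5616,  λ_2 = 6,  λ_3 = 4.4384;  v_1 ≈ (0.369, 0.6572, -0.6572)


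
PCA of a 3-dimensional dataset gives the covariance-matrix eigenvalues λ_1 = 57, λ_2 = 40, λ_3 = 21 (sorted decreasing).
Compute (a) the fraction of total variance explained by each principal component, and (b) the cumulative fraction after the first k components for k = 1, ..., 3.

Step 1 — total variance = trace(Sigma) = Σ λ_i = 57 + 40 + 21 = 118.

Step 2 — fraction explained by component i = λ_i / Σ λ:
  PC1: 57/118 = 0.4831
  PC2: 40/118 = 0.339
  PC3: 21/118 = 0.178

Step 3 — cumulative fraction after k components = (λ_1 + ... + λ_k) / Σ λ:
  k = 1: 57/118 = 0.4831
  k = 2: (57 + 40)/118 = 97/118 = 0.822
  k = 3: (57 + 40 + 21)/118 = 118/118 = 1

Summary (fraction, with percent):

explained: PC1 0.4831 (48.31%), PC2 0.339 (33.9%), PC3 0.178 (17.8%);  cumulative: 0.4831, 0.822, 1


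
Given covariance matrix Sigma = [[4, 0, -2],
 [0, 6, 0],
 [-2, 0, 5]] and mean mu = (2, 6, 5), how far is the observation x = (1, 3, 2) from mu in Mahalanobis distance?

Step 1 — centre the observation: (x - mu) = (-1, -3, -3).

Step 2 — invert Sigma (cofactor / det for 3×3, or solve directly):
  Sigma^{-1} = [[0.3125, 0, 0.125],
 [0, 0.1667, 0],
 [0.125, 0, 0.25]].

Step 3 — form the quadratic (x - mu)^T · Sigma^{-1} · (x - mu):
  Sigma^{-1} · (x - mu) = (-0.6875, -0.5, -0.875).
  (x - mu)^T · [Sigma^{-1} · (x - mu)] = (-1)·(-0.6875) + (-3)·(-0.5) + (-3)·(-0.875) = 4.8125.

Step 4 — take square root: d = √(4.8125) ≈ 2.1937.

d(x, mu) = √(4.8125) ≈ 2.1937


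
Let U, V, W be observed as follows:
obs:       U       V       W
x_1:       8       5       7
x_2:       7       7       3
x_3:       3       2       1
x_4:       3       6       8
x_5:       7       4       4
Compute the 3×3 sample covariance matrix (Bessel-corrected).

Step 1 — column means:
  mean(U) = (8 + 7 + 3 + 3 + 7) / 5 = 28/5 = 5.6
  mean(V) = (5 + 7 + 2 + 6 + 4) / 5 = 24/5 = 4.8
  mean(W) = (7 + 3 + 1 + 8 + 4) / 5 = 23/5 = 4.6

Step 2 — sample covariance S[i,j] = (1/(n-1)) · Σ_k (x_{k,i} - mean_i) · (x_{k,j} - mean_j), with n-1 = 4.
  S[U,U] = ((2.4)·(2.4) + (1.4)·(1.4) + (-2.6)·(-2.6) + (-2.6)·(-2.6) + (1.4)·(1.4)) / 4 = 23.2/4 = 5.8
  S[U,V] = ((2.4)·(0.2) + (1.4)·(2.2) + (-2.6)·(-2.8) + (-2.6)·(1.2) + (1.4)·(-0.8)) / 4 = 6.6/4 = 1.65
  S[U,W] = ((2.4)·(2.4) + (1.4)·(-1.6) + (-2.6)·(-3.6) + (-2.6)·(3.4) + (1.4)·(-0.6)) / 4 = 3.2/4 = 0.8
  S[V,V] = ((0.2)·(0.2) + (2.2)·(2.2) + (-2.8)·(-2.8) + (1.2)·(1.2) + (-0.8)·(-0.8)) / 4 = 14.8/4 = 3.7
  S[V,W] = ((0.2)·(2.4) + (2.2)·(-1.6) + (-2.8)·(-3.6) + (1.2)·(3.4) + (-0.8)·(-0.6)) / 4 = 11.6/4 = 2.9
  S[W,W] = ((2.4)·(2.4) + (-1.6)·(-1.6) + (-3.6)·(-3.6) + (3.4)·(3.4) + (-0.6)·(-0.6)) / 4 = 33.2/4 = 8.3

S is symmetric (S[j,i] = S[i,j]). Assembling:

S = [[5.8, 1.65, 0.8],
 [1.65, 3.7, 2.9],
 [0.8, 2.9, 8.3]]


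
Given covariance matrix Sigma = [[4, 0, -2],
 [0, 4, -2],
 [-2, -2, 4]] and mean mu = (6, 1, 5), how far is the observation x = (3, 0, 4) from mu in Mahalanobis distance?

Step 1 — centre the observation: (x - mu) = (-3, -1, -1).

Step 2 — invert Sigma (cofactor / det for 3×3, or solve directly):
  Sigma^{-1} = [[0.375, 0.125, 0.25],
 [0.125, 0.375, 0.25],
 [0.25, 0.25, 0.5]].

Step 3 — form the quadratic (x - mu)^T · Sigma^{-1} · (x - mu):
  Sigma^{-1} · (x - mu) = (-1.5, -1, -1.5).
  (x - mu)^T · [Sigma^{-1} · (x - mu)] = (-3)·(-1.5) + (-1)·(-1) + (-1)·(-1.5) = 7.

Step 4 — take square root: d = √(7) ≈ 2.6458.

d(x, mu) = √(7) ≈ 2.6458


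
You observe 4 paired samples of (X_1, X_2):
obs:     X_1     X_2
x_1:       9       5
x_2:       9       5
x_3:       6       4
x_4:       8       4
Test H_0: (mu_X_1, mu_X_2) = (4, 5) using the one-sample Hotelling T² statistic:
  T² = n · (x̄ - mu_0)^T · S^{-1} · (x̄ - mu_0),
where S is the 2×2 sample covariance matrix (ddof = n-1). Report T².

Step 1 — sample mean vector:
  mean(X_1) = (9 + 9 + 6 + 8) / 4 = 32/4 = 8
  mean(X_2) = (5 + 5 + 4 + 4) / 4 = 18/4 = 4.5
  x̄ = (8, 4.5),  deviation x̄ - mu_0 = (8, 4.5) - (4, 5) = (4, -0.5).

Step 2 — sample covariance matrix, S[i,j] = (1/(n-1)) · Σ_k (x_{k,i} - mean_i) · (x_{k,j} - mean_j), divisor n-1 = 3:
  S[X_1,X_1] = ((1)·(1) + (1)·(1) + (-2)·(-2) + (0)·(0)) / 3 = 6/3 = 2
  S[X_1,X_2] = ((1)·(0.5) + (1)·(0.5) + (-2)·(-0.5) + (0)·(-0.5)) / 3 = 2/3 = 0.6667
  S[X_2,X_2] = ((0.5)·(0.5) + (0.5)·(0.5) + (-0.5)·(-0.5) + (-0.5)·(-0.5)) / 3 = 1/3 = 0.3333
  S = [[2, 0.6667],
 [0.6667, 0.3333]].

Step 3 — invert S. det(S) = 2·0.3333 - (0.6667)² = 0.2222.
  S^{-1} = (1/det) · [[d, -b], [-b, a]] = [[1.5, -3],
 [-3, 9]].

Step 4 — quadratic form (x̄ - mu_0)^T · S^{-1} · (x̄ - mu_0):
  S^{-1} · (x̄ - mu_0) = (7.5, -16.5),
  (x̄ - mu_0)^T · [...] = (4)·(7.5) + (-0.5)·(-16.5) = 38.25.

Step 5 — scale by n: T² = 4 · 38.25 = 153.

T² ≈ 153


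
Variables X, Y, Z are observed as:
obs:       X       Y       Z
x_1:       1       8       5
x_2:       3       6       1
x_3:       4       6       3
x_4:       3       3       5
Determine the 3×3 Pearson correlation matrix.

Step 1 — column means:
  mean(X) = (1 + 3 + 4 + 3) / 4 = 11/4 = 2.75
  mean(Y) = (8 + 6 + 6 + 3) / 4 = 23/4 = 5.75
  mean(Z) = (5 + 1 + 3 + 5) / 4 = 14/4 = 3.5

Step 2 — sample variances and covariances s[i,j] = (1/(n-1)) · Σ_k (x_{k,i} - mean_i) · (x_{k,j} - mean_j), with n-1 = 3:
  s[X,X] = ((-1.75)·(-1.75) + (0.25)·(0.25) + (1.25)·(1.25) + (0.25)·(0.25)) / 3 = 4.75/3 = 1.5833
  s[X,Y] = ((-1.75)·(2.25) + (0.25)·(0.25) + (1.25)·(0.25) + (0.25)·(-2.75)) / 3 = -4.25/3 = -1.4167
  s[X,Z] = ((-1.75)·(1.5) + (0.25)·(-2.5) + (1.25)·(-0.5) + (0.25)·(1.5)) / 3 = -3.5/3 = -1.1667
  s[Y,Y] = ((2.25)·(2.25) + (0.25)·(0.25) + (0.25)·(0.25) + (-2.75)·(-2.75)) / 3 = 12.75/3 = 4.25
  s[Y,Z] = ((2.25)·(1.5) + (0.25)·(-2.5) + (0.25)·(-0.5) + (-2.75)·(1.5)) / 3 = -1.5/3 = -0.5
  s[Z,Z] = ((1.5)·(1.5) + (-2.5)·(-2.5) + (-0.5)·(-0.5) + (1.5)·(1.5)) / 3 = 11/3 = 3.6667
  Sample standard deviations s_i = √(s[i,i]):
  s(X) = √(1.5833) = 1.2583
  s(Y) = √(4.25) = 2.0616
  s(Z) = √(3.6667) = 1.9149

Step 3 — r_{ij} = s_{ij} / (s_i · s_j):
  r[X,X] = 1 (diagonal).
  r[X,Y] = -1.4167 / (1.2583 · 2.0616) = -1.4167 / 2.5941 = -0.5461
  r[X,Z] = -1.1667 / (1.2583 · 1.9149) = -1.1667 / 2.4095 = -0.4842
  r[Y,Y] = 1 (diagonal).
  r[Y,Z] = -0.5 / (2.0616 · 1.9149) = -0.5 / 3.9476 = -0.1267
  r[Z,Z] = 1 (diagonal).

R is symmetric with unit diagonal. Assembling:

R = [[1, -0.5461, -0.4842],
 [-0.5461, 1, -0.1267],
 [-0.4842, -0.1267, 1]]


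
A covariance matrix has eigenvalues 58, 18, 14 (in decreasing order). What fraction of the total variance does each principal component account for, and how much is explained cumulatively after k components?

Step 1 — total variance = trace(Sigma) = Σ λ_i = 58 + 18 + 14 = 90.

Step 2 — fraction explained by component i = λ_i / Σ λ:
  PC1: 58/90 = 0.6444
  PC2: 18/90 = 0.2
  PC3: 14/90 = 0.1556

Step 3 — cumulative fraction after k components = (λ_1 + ... + λ_k) / Σ λ:
  k = 1: 58/90 = 0.6444
  k = 2: (58 + 18)/90 = 76/90 = 0.8444
  k = 3: (58 + 18 + 14)/90 = 90/90 = 1

Summary (fraction, with percent):

explained: PC1 0.6444 (64.44%), PC2 0.2 (20%), PC3 0.1556 (15.56%);  cumulative: 0.6444, 0.8444, 1


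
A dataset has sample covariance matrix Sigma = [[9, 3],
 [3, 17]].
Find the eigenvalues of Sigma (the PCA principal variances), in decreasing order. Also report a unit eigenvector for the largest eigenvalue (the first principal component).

Step 1 — characteristic polynomial of 2×2 Sigma:
  det(Sigma - λI) = λ² - trace · λ + det = 0.
  trace = 9 + 17 = 26, det = 9·17 - (3)² = 144.
Step 2 — discriminant:
  Δ = trace² - 4·det = 676 - 576 = 100.
Step 3 — eigenvalues:
  λ = (trace ± √Δ)/2 = (26 ± 10)/2,
  λ_1 = 18,  λ_2 = 8.

Step 4 — unit eigenvector for λ_1: solve (Sigma - λ_1 I)v = 0. First row:
  (9 - 18)·v_x + (3)·v_y = 0, i.e. (-9)·v_x + (3)·v_y = 0,
  so v ∝ (b, λ_1 - a) = (3, 9) = u.
  ||u|| = √((3)² + (9)²) = √(90) ≈ 9.4868,
  v_1 = u/||u|| ≈ (0.3162, 0.9487) (||v_1|| = 1).

λ_1 = 18,  λ_2 = 8;  v_1 ≈ (0.3162, 0.9487)


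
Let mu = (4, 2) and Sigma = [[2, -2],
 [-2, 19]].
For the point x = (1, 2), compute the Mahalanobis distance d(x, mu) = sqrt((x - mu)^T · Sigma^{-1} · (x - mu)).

Step 1 — centre the observation: (x - mu) = (-3, 0).

Step 2 — invert Sigma. det(Sigma) = 2·19 - (-2)² = 34.
  Sigma^{-1} = (1/det) · [[d, -b], [-b, a]] = [[0.5588, 0.0588],
 [0.0588, 0.0588]].

Step 3 — form the quadratic (x - mu)^T · Sigma^{-1} · (x - mu):
  Sigma^{-1} · (x - mu) = (-1.6765, -0.1765).
  (x - mu)^T · [Sigma^{-1} · (x - mu)] = (-3)·(-1.6765) + (0)·(-0.1765) = 5.0294.

Step 4 — take square root: d = √(5.0294) ≈ 2.2426.

d(x, mu) = √(5.0294) ≈ 2.2426


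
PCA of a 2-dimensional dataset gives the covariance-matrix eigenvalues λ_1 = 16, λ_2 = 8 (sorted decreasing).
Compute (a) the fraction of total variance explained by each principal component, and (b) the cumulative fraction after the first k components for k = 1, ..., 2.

Step 1 — total variance = trace(Sigma) = Σ λ_i = 16 + 8 = 24.

Step 2 — fraction explained by component i = λ_i / Σ λ:
  PC1: 16/24 = 0.6667
  PC2: 8/24 = 0.3333

Step 3 — cumulative fraction after k components = (λ_1 + ... + λ_k) / Σ λ:
  k = 1: 16/24 = 0.6667
  k = 2: (16 + 8)/24 = 24/24 = 1

Summary (fraction, with percent):

explained: PC1 0.6667 (66.67%), PC2 0.3333 (33.33%);  cumulative: 0.6667, 1


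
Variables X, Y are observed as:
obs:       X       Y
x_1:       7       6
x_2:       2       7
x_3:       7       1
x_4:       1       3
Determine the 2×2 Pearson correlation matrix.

Step 1 — column means:
  mean(X) = (7 + 2 + 7 + 1) / 4 = 17/4 = 4.25
  mean(Y) = (6 + 7 + 1 + 3) / 4 = 17/4 = 4.25

Step 2 — sample variances and covariances s[i,j] = (1/(n-1)) · Σ_k (x_{k,i} - mean_i) · (x_{k,j} - mean_j), with n-1 = 3:
  s[X,X] = ((2.75)·(2.75) + (-2.25)·(-2.25) + (2.75)·(2.75) + (-3.25)·(-3.25)) / 3 = 30.75/3 = 10.25
  s[X,Y] = ((2.75)·(1.75) + (-2.25)·(2.75) + (2.75)·(-3.25) + (-3.25)·(-1.25)) / 3 = -6.25/3 = -2.0833
  s[Y,Y] = ((1.75)·(1.75) + (2.75)·(2.75) + (-3.25)·(-3.25) + (-1.25)·(-1.25)) / 3 = 22.75/3 = 7.5833
  Sample standard deviations s_i = √(s[i,i]):
  s(X) = √(10.25) = 3.2016
  s(Y) = √(7.5833) = 2.7538

Step 3 — r_{ij} = s_{ij} / (s_i · s_j):
  r[X,X] = 1 (diagonal).
  r[X,Y] = -2.0833 / (3.2016 · 2.7538) = -2.0833 / 8.8164 = -0.2363
  r[Y,Y] = 1 (diagonal).

R is symmetric with unit diagonal. Assembling:

R = [[1, -0.2363],
 [-0.2363, 1]]


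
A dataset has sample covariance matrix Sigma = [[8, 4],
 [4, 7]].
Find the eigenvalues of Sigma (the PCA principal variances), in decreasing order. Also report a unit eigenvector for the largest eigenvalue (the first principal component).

Step 1 — characteristic polynomial of 2×2 Sigma:
  det(Sigma - λI) = λ² - trace · λ + det = 0.
  trace = 8 + 7 = 15, det = 8·7 - (4)² = 40.
Step 2 — discriminant:
  Δ = trace² - 4·det = 225 - 160 = 65.
Step 3 — eigenvalues:
  λ = (trace ± √Δ)/2 = (15 ± 8.0623)/2,
  λ_1 = 11.5311,  λ_2 = 3.4689.

Step 4 — unit eigenvector for λ_1: solve (Sigma - λ_1 I)v = 0. First row:
  (8 - 11.5311)·v_x + (4)·v_y = 0, i.e. (-3.5311)·v_x + (4)·v_y = 0,
  so v ∝ (b, λ_1 - a) = (4, 3.5311) = u.
  ||u|| = √((4)² + (3.5311)²) = √(28.4689) ≈ 5.3356,
  v_1 = u/||u|| ≈ (0.7497, 0.6618) (||v_1|| = 1).

λ_1 = 11.5311,  λ_2 = 3.4689;  v_1 ≈ (0.7497, 0.6618)


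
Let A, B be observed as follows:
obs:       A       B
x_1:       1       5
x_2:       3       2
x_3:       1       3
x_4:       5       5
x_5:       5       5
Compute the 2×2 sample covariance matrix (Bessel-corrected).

Step 1 — column means:
  mean(A) = (1 + 3 + 1 + 5 + 5) / 5 = 15/5 = 3
  mean(B) = (5 + 2 + 3 + 5 + 5) / 5 = 20/5 = 4

Step 2 — sample covariance S[i,j] = (1/(n-1)) · Σ_k (x_{k,i} - mean_i) · (x_{k,j} - mean_j), with n-1 = 4.
  S[A,A] = ((-2)·(-2) + (0)·(0) + (-2)·(-2) + (2)·(2) + (2)·(2)) / 4 = 16/4 = 4
  S[A,B] = ((-2)·(1) + (0)·(-2) + (-2)·(-1) + (2)·(1) + (2)·(1)) / 4 = 4/4 = 1
  S[B,B] = ((1)·(1) + (-2)·(-2) + (-1)·(-1) + (1)·(1) + (1)·(1)) / 4 = 8/4 = 2

S is symmetric (S[j,i] = S[i,j]). Assembling:

S = [[4, 1],
 [1, 2]]


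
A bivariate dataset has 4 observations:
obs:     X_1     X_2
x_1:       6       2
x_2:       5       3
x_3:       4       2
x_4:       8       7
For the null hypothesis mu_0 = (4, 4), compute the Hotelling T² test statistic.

Step 1 — sample mean vector:
  mean(X_1) = (6 + 5 + 4 + 8) / 4 = 23/4 = 5.75
  mean(X_2) = (2 + 3 + 2 + 7) / 4 = 14/4 = 3.5
  x̄ = (5.75, 3.5),  deviation x̄ - mu_0 = (5.75, 3.5) - (4, 4) = (1.75, -0.5).

Step 2 — sample covariance matrix, S[i,j] = (1/(n-1)) · Σ_k (x_{k,i} - mean_i) · (x_{k,j} - mean_j), divisor n-1 = 3:
  S[X_1,X_1] = ((0.25)·(0.25) + (-0.75)·(-0.75) + (-1.75)·(-1.75) + (2.25)·(2.25)) / 3 = 8.75/3 = 2.9167
  S[X_1,X_2] = ((0.25)·(-1.5) + (-0.75)·(-0.5) + (-1.75)·(-1.5) + (2.25)·(3.5)) / 3 = 10.5/3 = 3.5
  S[X_2,X_2] = ((-1.5)·(-1.5) + (-0.5)·(-0.5) + (-1.5)·(-1.5) + (3.5)·(3.5)) / 3 = 17/3 = 5.6667
  S = [[2.9167, 3.5],
 [3.5, 5.6667]].

Step 3 — invert S. det(S) = 2.9167·5.6667 - (3.5)² = 4.2778.
  S^{-1} = (1/det) · [[d, -b], [-b, a]] = [[1.3247, -0.8182],
 [-0.8182, 0.6818]].

Step 4 — quadratic form (x̄ - mu_0)^T · S^{-1} · (x̄ - mu_0):
  S^{-1} · (x̄ - mu_0) = (2.7273, -1.7727),
  (x̄ - mu_0)^T · [...] = (1.75)·(2.7273) + (-0.5)·(-1.7727) = 5.6591.

Step 5 — scale by n: T² = 4 · 5.6591 = 22.6364.

T² ≈ 22.6364


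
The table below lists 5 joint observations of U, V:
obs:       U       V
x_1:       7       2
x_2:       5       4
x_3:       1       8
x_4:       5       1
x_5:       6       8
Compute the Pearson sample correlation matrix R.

Step 1 — column means:
  mean(U) = (7 + 5 + 1 + 5 + 6) / 5 = 24/5 = 4.8
  mean(V) = (2 + 4 + 8 + 1 + 8) / 5 = 23/5 = 4.6

Step 2 — sample variances and covariances s[i,j] = (1/(n-1)) · Σ_k (x_{k,i} - mean_i) · (x_{k,j} - mean_j), with n-1 = 4:
  s[U,U] = ((2.2)·(2.2) + (0.2)·(0.2) + (-3.8)·(-3.8) + (0.2)·(0.2) + (1.2)·(1.2)) / 4 = 20.8/4 = 5.2
  s[U,V] = ((2.2)·(-2.6) + (0.2)·(-0.6) + (-3.8)·(3.4) + (0.2)·(-3.6) + (1.2)·(3.4)) / 4 = -15.4/4 = -3.85
  s[V,V] = ((-2.6)·(-2.6) + (-0.6)·(-0.6) + (3.4)·(3.4) + (-3.6)·(-3.6) + (3.4)·(3.4)) / 4 = 43.2/4 = 10.8
  Sample standard deviations s_i = √(s[i,i]):
  s(U) = √(5.2) = 2.2804
  s(V) = √(10.8) = 3.2863

Step 3 — r_{ij} = s_{ij} / (s_i · s_j):
  r[U,U] = 1 (diagonal).
  r[U,V] = -3.85 / (2.2804 · 3.2863) = -3.85 / 7.494 = -0.5137
  r[V,V] = 1 (diagonal).

R is symmetric with unit diagonal. Assembling:

R = [[1, -0.5137],
 [-0.5137, 1]]


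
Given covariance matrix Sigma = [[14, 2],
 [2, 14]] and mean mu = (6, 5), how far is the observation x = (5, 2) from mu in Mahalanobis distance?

Step 1 — centre the observation: (x - mu) = (-1, -3).

Step 2 — invert Sigma. det(Sigma) = 14·14 - (2)² = 192.
  Sigma^{-1} = (1/det) · [[d, -b], [-b, a]] = [[0.0729, -0.0104],
 [-0.0104, 0.0729]].

Step 3 — form the quadratic (x - mu)^T · Sigma^{-1} · (x - mu):
  Sigma^{-1} · (x - mu) = (-0.0417, -0.2083).
  (x - mu)^T · [Sigma^{-1} · (x - mu)] = (-1)·(-0.0417) + (-3)·(-0.2083) = 0.6667.

Step 4 — take square root: d = √(0.6667) ≈ 0.8165.

d(x, mu) = √(0.6667) ≈ 0.8165


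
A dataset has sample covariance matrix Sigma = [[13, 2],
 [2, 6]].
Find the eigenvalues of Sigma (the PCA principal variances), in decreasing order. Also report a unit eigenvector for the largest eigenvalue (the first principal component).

Step 1 — characteristic polynomial of 2×2 Sigma:
  det(Sigma - λI) = λ² - trace · λ + det = 0.
  trace = 13 + 6 = 19, det = 13·6 - (2)² = 74.
Step 2 — discriminant:
  Δ = trace² - 4·det = 361 - 296 = 65.
Step 3 — eigenvalues:
  λ = (trace ± √Δ)/2 = (19 ± 8.0623)/2,
  λ_1 = 13.5311,  λ_2 = 5.4689.

Step 4 — unit eigenvector for λ_1: solve (Sigma - λ_1 I)v = 0. First row:
  (13 - 13.5311)·v_x + (2)·v_y = 0, i.e. (-0.5311)·v_x + (2)·v_y = 0,
  so v ∝ (b, λ_1 - a) = (2, 0.5311) = u.
  ||u|| = √((2)² + (0.5311)²) = √(4.2821) ≈ 2.0693,
  v_1 = u/||u|| ≈ (0.9665, 0.2567) (||v_1|| = 1).

λ_1 = 13.5311,  λ_2 = 5.4689;  v_1 ≈ (0.9665, 0.2567)


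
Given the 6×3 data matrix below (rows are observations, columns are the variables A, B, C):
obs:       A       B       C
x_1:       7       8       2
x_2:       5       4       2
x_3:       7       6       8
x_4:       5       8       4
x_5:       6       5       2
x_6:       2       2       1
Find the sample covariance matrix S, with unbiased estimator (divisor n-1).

Step 1 — column means:
  mean(A) = (7 + 5 + 7 + 5 + 6 + 2) / 6 = 32/6 = 5.3333
  mean(B) = (8 + 4 + 6 + 8 + 5 + 2) / 6 = 33/6 = 5.5
  mean(C) = (2 + 2 + 8 + 4 + 2 + 1) / 6 = 19/6 = 3.1667

Step 2 — sample covariance S[i,j] = (1/(n-1)) · Σ_k (x_{k,i} - mean_i) · (x_{k,j} - mean_j), with n-1 = 5.
  S[A,A] = ((1.6667)·(1.6667) + (-0.3333)·(-0.3333) + (1.6667)·(1.6667) + (-0.3333)·(-0.3333) + (0.6667)·(0.6667) + (-3.3333)·(-3.3333)) / 5 = 17.3333/5 = 3.4667
  S[A,B] = ((1.6667)·(2.5) + (-0.3333)·(-1.5) + (1.6667)·(0.5) + (-0.3333)·(2.5) + (0.6667)·(-0.5) + (-3.3333)·(-3.5)) / 5 = 16/5 = 3.2
  S[A,C] = ((1.6667)·(-1.1667) + (-0.3333)·(-1.1667) + (1.6667)·(4.8333) + (-0.3333)·(0.8333) + (0.6667)·(-1.1667) + (-3.3333)·(-2.1667)) / 5 = 12.6667/5 = 2.5333
  S[B,B] = ((2.5)·(2.5) + (-1.5)·(-1.5) + (0.5)·(0.5) + (2.5)·(2.5) + (-0.5)·(-0.5) + (-3.5)·(-3.5)) / 5 = 27.5/5 = 5.5
  S[B,C] = ((2.5)·(-1.1667) + (-1.5)·(-1.1667) + (0.5)·(4.8333) + (2.5)·(0.8333) + (-0.5)·(-1.1667) + (-3.5)·(-2.1667)) / 5 = 11.5/5 = 2.3
  S[C,C] = ((-1.1667)·(-1.1667) + (-1.1667)·(-1.1667) + (4.8333)·(4.8333) + (0.8333)·(0.8333) + (-1.1667)·(-1.1667) + (-2.1667)·(-2.1667)) / 5 = 32.8333/5 = 6.5667

S is symmetric (S[j,i] = S[i,j]). Assembling:

S = [[3.4667, 3.2, 2.5333],
 [3.2, 5.5, 2.3],
 [2.5333, 2.3, 6.5667]]


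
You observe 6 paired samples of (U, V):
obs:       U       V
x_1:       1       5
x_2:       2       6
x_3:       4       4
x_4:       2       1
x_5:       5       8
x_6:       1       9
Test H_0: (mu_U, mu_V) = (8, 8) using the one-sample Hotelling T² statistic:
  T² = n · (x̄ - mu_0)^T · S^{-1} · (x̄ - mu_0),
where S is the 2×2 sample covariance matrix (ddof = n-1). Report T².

Step 1 — sample mean vector:
  mean(U) = (1 + 2 + 4 + 2 + 5 + 1) / 6 = 15/6 = 2.5
  mean(V) = (5 + 6 + 4 + 1 + 8 + 9) / 6 = 33/6 = 5.5
  x̄ = (2.5, 5.5),  deviation x̄ - mu_0 = (2.5, 5.5) - (8, 8) = (-5.5, -2.5).

Step 2 — sample covariance matrix, S[i,j] = (1/(n-1)) · Σ_k (x_{k,i} - mean_i) · (x_{k,j} - mean_j), divisor n-1 = 5:
  S[U,U] = ((-1.5)·(-1.5) + (-0.5)·(-0.5) + (1.5)·(1.5) + (-0.5)·(-0.5) + (2.5)·(2.5) + (-1.5)·(-1.5)) / 5 = 13.5/5 = 2.7
  S[U,V] = ((-1.5)·(-0.5) + (-0.5)·(0.5) + (1.5)·(-1.5) + (-0.5)·(-4.5) + (2.5)·(2.5) + (-1.5)·(3.5)) / 5 = 1.5/5 = 0.3
  S[V,V] = ((-0.5)·(-0.5) + (0.5)·(0.5) + (-1.5)·(-1.5) + (-4.5)·(-4.5) + (2.5)·(2.5) + (3.5)·(3.5)) / 5 = 41.5/5 = 8.3
  S = [[2.7, 0.3],
 [0.3, 8.3]].

Step 3 — invert S. det(S) = 2.7·8.3 - (0.3)² = 22.32.
  S^{-1} = (1/det) · [[d, -b], [-b, a]] = [[0.3719, -0.0134],
 [-0.0134, 0.121]].

Step 4 — quadratic form (x̄ - mu_0)^T · S^{-1} · (x̄ - mu_0):
  S^{-1} · (x̄ - mu_0) = (-2.0116, -0.2285),
  (x̄ - mu_0)^T · [...] = (-5.5)·(-2.0116) + (-2.5)·(-0.2285) = 11.6353.

Step 5 — scale by n: T² = 6 · 11.6353 = 69.8118.

T² ≈ 69.8118


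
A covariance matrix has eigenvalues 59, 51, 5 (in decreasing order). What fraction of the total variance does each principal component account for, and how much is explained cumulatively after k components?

Step 1 — total variance = trace(Sigma) = Σ λ_i = 59 + 51 + 5 = 115.

Step 2 — fraction explained by component i = λ_i / Σ λ:
  PC1: 59/115 = 0.513
  PC2: 51/115 = 0.4435
  PC3: 5/115 = 0.0435

Step 3 — cumulative fraction after k components = (λ_1 + ... + λ_k) / Σ λ:
  k = 1: 59/115 = 0.513
  k = 2: (59 + 51)/115 = 110/115 = 0.9565
  k = 3: (59 + 51 + 5)/115 = 115/115 = 1

Summary (fraction, with percent):

explained: PC1 0.513 (51.3%), PC2 0.4435 (44.35%), PC3 0.0435 (4.35%);  cumulative: 0.513, 0.9565, 1


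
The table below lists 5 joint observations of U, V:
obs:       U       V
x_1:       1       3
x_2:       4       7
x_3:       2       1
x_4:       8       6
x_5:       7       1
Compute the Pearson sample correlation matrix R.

Step 1 — column means:
  mean(U) = (1 + 4 + 2 + 8 + 7) / 5 = 22/5 = 4.4
  mean(V) = (3 + 7 + 1 + 6 + 1) / 5 = 18/5 = 3.6

Step 2 — sample variances and covariances s[i,j] = (1/(n-1)) · Σ_k (x_{k,i} - mean_i) · (x_{k,j} - mean_j), with n-1 = 4:
  s[U,U] = ((-3.4)·(-3.4) + (-0.4)·(-0.4) + (-2.4)·(-2.4) + (3.6)·(3.6) + (2.6)·(2.6)) / 4 = 37.2/4 = 9.3
  s[U,V] = ((-3.4)·(-0.6) + (-0.4)·(3.4) + (-2.4)·(-2.6) + (3.6)·(2.4) + (2.6)·(-2.6)) / 4 = 8.8/4 = 2.2
  s[V,V] = ((-0.6)·(-0.6) + (3.4)·(3.4) + (-2.6)·(-2.6) + (2.4)·(2.4) + (-2.6)·(-2.6)) / 4 = 31.2/4 = 7.8
  Sample standard deviations s_i = √(s[i,i]):
  s(U) = √(9.3) = 3.0496
  s(V) = √(7.8) = 2.7928

Step 3 — r_{ij} = s_{ij} / (s_i · s_j):
  r[U,U] = 1 (diagonal).
  r[U,V] = 2.2 / (3.0496 · 2.7928) = 2.2 / 8.517 = 0.2583
  r[V,V] = 1 (diagonal).

R is symmetric with unit diagonal. Assembling:

R = [[1, 0.2583],
 [0.2583, 1]]


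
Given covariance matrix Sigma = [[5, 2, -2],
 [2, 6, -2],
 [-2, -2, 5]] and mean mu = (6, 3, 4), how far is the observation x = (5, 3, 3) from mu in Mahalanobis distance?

Step 1 — centre the observation: (x - mu) = (-1, 0, -1).

Step 2 — invert Sigma (cofactor / det for 3×3, or solve directly):
  Sigma^{-1} = [[0.2549, -0.0588, 0.0784],
 [-0.0588, 0.2059, 0.0588],
 [0.0784, 0.0588, 0.2549]].

Step 3 — form the quadratic (x - mu)^T · Sigma^{-1} · (x - mu):
  Sigma^{-1} · (x - mu) = (-0.3333, 0, -0.3333).
  (x - mu)^T · [Sigma^{-1} · (x - mu)] = (-1)·(-0.3333) + (0)·(0) + (-1)·(-0.3333) = 0.6667.

Step 4 — take square root: d = √(0.6667) ≈ 0.8165.

d(x, mu) = √(0.6667) ≈ 0.8165


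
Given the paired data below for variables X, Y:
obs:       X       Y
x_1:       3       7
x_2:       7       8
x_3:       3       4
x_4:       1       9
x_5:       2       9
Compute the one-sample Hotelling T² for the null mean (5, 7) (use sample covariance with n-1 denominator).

Step 1 — sample mean vector:
  mean(X) = (3 + 7 + 3 + 1 + 2) / 5 = 16/5 = 3.2
  mean(Y) = (7 + 8 + 4 + 9 + 9) / 5 = 37/5 = 7.4
  x̄ = (3.2, 7.4),  deviation x̄ - mu_0 = (3.2, 7.4) - (5, 7) = (-1.8, 0.4).

Step 2 — sample covariance matrix, S[i,j] = (1/(n-1)) · Σ_k (x_{k,i} - mean_i) · (x_{k,j} - mean_j), divisor n-1 = 4:
  S[X,X] = ((-0.2)·(-0.2) + (3.8)·(3.8) + (-0.2)·(-0.2) + (-2.2)·(-2.2) + (-1.2)·(-1.2)) / 4 = 20.8/4 = 5.2
  S[X,Y] = ((-0.2)·(-0.4) + (3.8)·(0.6) + (-0.2)·(-3.4) + (-2.2)·(1.6) + (-1.2)·(1.6)) / 4 = -2.4/4 = -0.6
  S[Y,Y] = ((-0.4)·(-0.4) + (0.6)·(0.6) + (-3.4)·(-3.4) + (1.6)·(1.6) + (1.6)·(1.6)) / 4 = 17.2/4 = 4.3
  S = [[5.2, -0.6],
 [-0.6, 4.3]].

Step 3 — invert S. det(S) = 5.2·4.3 - (-0.6)² = 22.
  S^{-1} = (1/det) · [[d, -b], [-b, a]] = [[0.1955, 0.0273],
 [0.0273, 0.2364]].

Step 4 — quadratic form (x̄ - mu_0)^T · S^{-1} · (x̄ - mu_0):
  S^{-1} · (x̄ - mu_0) = (-0.3409, 0.0455),
  (x̄ - mu_0)^T · [...] = (-1.8)·(-0.3409) + (0.4)·(0.0455) = 0.6318.

Step 5 — scale by n: T² = 5 · 0.6318 = 3.1591.

T² ≈ 3.1591


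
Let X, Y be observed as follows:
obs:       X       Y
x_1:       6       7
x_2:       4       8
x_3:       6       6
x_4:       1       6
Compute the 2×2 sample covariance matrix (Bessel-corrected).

Step 1 — column means:
  mean(X) = (6 + 4 + 6 + 1) / 4 = 17/4 = 4.25
  mean(Y) = (7 + 8 + 6 + 6) / 4 = 27/4 = 6.75

Step 2 — sample covariance S[i,j] = (1/(n-1)) · Σ_k (x_{k,i} - mean_i) · (x_{k,j} - mean_j), with n-1 = 3.
  S[X,X] = ((1.75)·(1.75) + (-0.25)·(-0.25) + (1.75)·(1.75) + (-3.25)·(-3.25)) / 3 = 16.75/3 = 5.5833
  S[X,Y] = ((1.75)·(0.25) + (-0.25)·(1.25) + (1.75)·(-0.75) + (-3.25)·(-0.75)) / 3 = 1.25/3 = 0.4167
  S[Y,Y] = ((0.25)·(0.25) + (1.25)·(1.25) + (-0.75)·(-0.75) + (-0.75)·(-0.75)) / 3 = 2.75/3 = 0.9167

S is symmetric (S[j,i] = S[i,j]). Assembling:

S = [[5.5833, 0.4167],
 [0.4167, 0.9167]]


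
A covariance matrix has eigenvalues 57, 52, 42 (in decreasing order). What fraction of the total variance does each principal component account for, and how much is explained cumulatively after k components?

Step 1 — total variance = trace(Sigma) = Σ λ_i = 57 + 52 + 42 = 151.

Step 2 — fraction explained by component i = λ_i / Σ λ:
  PC1: 57/151 = 0.3775
  PC2: 52/151 = 0.3444
  PC3: 42/151 = 0.2781

Step 3 — cumulative fraction after k components = (λ_1 + ... + λ_k) / Σ λ:
  k = 1: 57/151 = 0.3775
  k = 2: (57 + 52)/151 = 109/151 = 0.7219
  k = 3: (57 + 52 + 42)/151 = 151/151 = 1

Summary (fraction, with percent):

explained: PC1 0.3775 (37.75%), PC2 0.3444 (34.44%), PC3 0.2781 (27.81%);  cumulative: 0.3775, 0.7219, 1


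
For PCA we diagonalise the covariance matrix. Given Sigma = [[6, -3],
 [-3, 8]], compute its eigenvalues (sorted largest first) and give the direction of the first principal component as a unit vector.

Step 1 — characteristic polynomial of 2×2 Sigma:
  det(Sigma - λI) = λ² - trace · λ + det = 0.
  trace = 6 + 8 = 14, det = 6·8 - (-3)² = 39.
Step 2 — discriminant:
  Δ = trace² - 4·det = 196 - 156 = 40.
Step 3 — eigenvalues:
  λ = (trace ± √Δ)/2 = (14 ± 6.3246)/2,
  λ_1 = 10.1623,  λ_2 = 3.8377.

Step 4 — unit eigenvector for λ_1: solve (Sigma - λ_1 I)v = 0. First row:
  (6 - 10.1623)·v_x + (-3)·v_y = 0, i.e. (-4.1623)·v_x + (-3)·v_y = 0,
  so v ∝ (b, λ_1 - a) = (-3, 4.1623); multiply by -1 so the first entry is positive: u = (3, -4.1623).
  ||u|| = √((3)² + (-4.1623)²) = √(26.3246) ≈ 5.1307,
  v_1 = u/||u|| ≈ (0.5847, -0.8112) (||v_1|| = 1).

λ_1 = 10.1623,  λ_2 = 3.8377;  v_1 ≈ (0.5847, -0.8112)


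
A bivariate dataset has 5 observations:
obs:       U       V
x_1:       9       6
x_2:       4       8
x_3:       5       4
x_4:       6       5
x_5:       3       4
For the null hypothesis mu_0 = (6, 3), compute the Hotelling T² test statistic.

Step 1 — sample mean vector:
  mean(U) = (9 + 4 + 5 + 6 + 3) / 5 = 27/5 = 5.4
  mean(V) = (6 + 8 + 4 + 5 + 4) / 5 = 27/5 = 5.4
  x̄ = (5.4, 5.4),  deviation x̄ - mu_0 = (5.4, 5.4) - (6, 3) = (-0.6, 2.4).

Step 2 — sample covariance matrix, S[i,j] = (1/(n-1)) · Σ_k (x_{k,i} - mean_i) · (x_{k,j} - mean_j), divisor n-1 = 4:
  S[U,U] = ((3.6)·(3.6) + (-1.4)·(-1.4) + (-0.4)·(-0.4) + (0.6)·(0.6) + (-2.4)·(-2.4)) / 4 = 21.2/4 = 5.3
  S[U,V] = ((3.6)·(0.6) + (-1.4)·(2.6) + (-0.4)·(-1.4) + (0.6)·(-0.4) + (-2.4)·(-1.4)) / 4 = 2.2/4 = 0.55
  S[V,V] = ((0.6)·(0.6) + (2.6)·(2.6) + (-1.4)·(-1.4) + (-0.4)·(-0.4) + (-1.4)·(-1.4)) / 4 = 11.2/4 = 2.8
  S = [[5.3, 0.55],
 [0.55, 2.8]].

Step 3 — invert S. det(S) = 5.3·2.8 - (0.55)² = 14.5375.
  S^{-1} = (1/det) · [[d, -b], [-b, a]] = [[0.1926, -0.0378],
 [-0.0378, 0.3646]].

Step 4 — quadratic form (x̄ - mu_0)^T · S^{-1} · (x̄ - mu_0):
  S^{-1} · (x̄ - mu_0) = (-0.2064, 0.8977),
  (x̄ - mu_0)^T · [...] = (-0.6)·(-0.2064) + (2.4)·(0.8977) = 2.2782.

Step 5 — scale by n: T² = 5 · 2.2782 = 11.3912.

T² ≈ 11.3912


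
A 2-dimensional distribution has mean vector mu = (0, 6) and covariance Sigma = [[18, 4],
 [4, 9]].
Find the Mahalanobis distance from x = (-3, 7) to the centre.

Step 1 — centre the observation: (x - mu) = (-3, 1).

Step 2 — invert Sigma. det(Sigma) = 18·9 - (4)² = 146.
  Sigma^{-1} = (1/det) · [[d, -b], [-b, a]] = [[0.0616, -0.0274],
 [-0.0274, 0.1233]].

Step 3 — form the quadratic (x - mu)^T · Sigma^{-1} · (x - mu):
  Sigma^{-1} · (x - mu) = (-0.2123, 0.2055).
  (x - mu)^T · [Sigma^{-1} · (x - mu)] = (-3)·(-0.2123) + (1)·(0.2055) = 0.8425.

Step 4 — take square root: d = √(0.8425) ≈ 0.9179.

d(x, mu) = √(0.8425) ≈ 0.9179


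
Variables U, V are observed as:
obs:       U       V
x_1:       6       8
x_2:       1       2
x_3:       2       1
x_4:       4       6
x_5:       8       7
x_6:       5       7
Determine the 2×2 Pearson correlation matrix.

Step 1 — column means:
  mean(U) = (6 + 1 + 2 + 4 + 8 + 5) / 6 = 26/6 = 4.3333
  mean(V) = (8 + 2 + 1 + 6 + 7 + 7) / 6 = 31/6 = 5.1667

Step 2 — sample variances and covariances s[i,j] = (1/(n-1)) · Σ_k (x_{k,i} - mean_i) · (x_{k,j} - mean_j), with n-1 = 5:
  s[U,U] = ((1.6667)·(1.6667) + (-3.3333)·(-3.3333) + (-2.3333)·(-2.3333) + (-0.3333)·(-0.3333) + (3.6667)·(3.6667) + (0.6667)·(0.6667)) / 5 = 33.3333/5 = 6.6667
  s[U,V] = ((1.6667)·(2.8333) + (-3.3333)·(-3.1667) + (-2.3333)·(-4.1667) + (-0.3333)·(0.8333) + (3.6667)·(1.8333) + (0.6667)·(1.8333)) / 5 = 32.6667/5 = 6.5333
  s[V,V] = ((2.8333)·(2.8333) + (-3.1667)·(-3.1667) + (-4.1667)·(-4.1667) + (0.8333)·(0.8333) + (1.8333)·(1.8333) + (1.8333)·(1.8333)) / 5 = 42.8333/5 = 8.5667
  Sample standard deviations s_i = √(s[i,i]):
  s(U) = √(6.6667) = 2.582
  s(V) = √(8.5667) = 2.9269

Step 3 — r_{ij} = s_{ij} / (s_i · s_j):
  r[U,U] = 1 (diagonal).
  r[U,V] = 6.5333 / (2.582 · 2.9269) = 6.5333 / 7.5572 = 0.8645
  r[V,V] = 1 (diagonal).

R is symmetric with unit diagonal. Assembling:

R = [[1, 0.8645],
 [0.8645, 1]]
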